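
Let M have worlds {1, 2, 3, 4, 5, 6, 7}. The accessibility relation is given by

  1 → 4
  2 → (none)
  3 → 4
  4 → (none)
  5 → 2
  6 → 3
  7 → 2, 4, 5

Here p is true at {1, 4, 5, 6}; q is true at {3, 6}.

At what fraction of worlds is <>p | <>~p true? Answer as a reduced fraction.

5/7

1: <>p is T, <>~p is F. ✓
2: <>p is F, <>~p is F. ✗
3: <>p is T, <>~p is F. ✓
4: <>p is F, <>~p is F. ✗
5: <>p is F, <>~p is T. ✓
6: <>p is F, <>~p is T. ✓
7: <>p is T, <>~p is T. ✓
That's 5 of 7 worlds, so 5/7.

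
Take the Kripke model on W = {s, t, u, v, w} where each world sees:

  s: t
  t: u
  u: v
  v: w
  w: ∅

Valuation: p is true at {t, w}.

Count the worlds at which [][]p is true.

s: successors {t}; []p there: t:F. ✗
t: successors {u}; []p there: u:F. ✗
u: successors {v}; []p there: v:T. ✓
v: successors {w}; []p there: w:T. ✓
w: no successors, so [][]p holds vacuously. ✓
Satisfying worlds: {u, v, w}.

3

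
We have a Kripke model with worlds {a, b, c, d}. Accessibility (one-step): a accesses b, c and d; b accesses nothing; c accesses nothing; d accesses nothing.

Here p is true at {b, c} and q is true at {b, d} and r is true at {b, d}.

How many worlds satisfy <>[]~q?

a: successors {b, c, d}; []~q there: b:T, c:T, d:T. ✓
b: no successors, so <>[]~q fails. ✗
c: no successors, so <>[]~q fails. ✗
d: no successors, so <>[]~q fails. ✗
Satisfying worlds: {a}.

1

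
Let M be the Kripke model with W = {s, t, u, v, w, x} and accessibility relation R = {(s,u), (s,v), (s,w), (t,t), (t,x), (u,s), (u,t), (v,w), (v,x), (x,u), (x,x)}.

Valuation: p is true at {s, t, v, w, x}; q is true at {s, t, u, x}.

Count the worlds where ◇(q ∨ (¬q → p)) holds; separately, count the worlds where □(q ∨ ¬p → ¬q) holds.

For ◇(q ∨ (¬q → p)):
s: successors {u, v, w}; q ∨ (¬q → p) there: u:T, v:T, w:T. ✓
t: successors {t, x}; q ∨ (¬q → p) there: t:T, x:T. ✓
u: successors {s, t}; q ∨ (¬q → p) there: s:T, t:T. ✓
v: successors {w, x}; q ∨ (¬q → p) there: w:T, x:T. ✓
w: no successors, so ◇(q ∨ (¬q → p)) fails. ✗
x: successors {u, x}; q ∨ (¬q → p) there: u:T, x:T. ✓
— 5 worlds.
For □(q ∨ ¬p → ¬q):
s: successors {u, v, w}; q ∨ ¬p → ¬q there: u:F, v:T, w:T. ✗
t: successors {t, x}; q ∨ ¬p → ¬q there: t:F, x:F. ✗
u: successors {s, t}; q ∨ ¬p → ¬q there: s:F, t:F. ✗
v: successors {w, x}; q ∨ ¬p → ¬q there: w:T, x:F. ✗
w: no successors, so □(q ∨ ¬p → ¬q) holds vacuously. ✓
x: successors {u, x}; q ∨ ¬p → ¬q there: u:F, x:F. ✗
— 1 world.

5 and 1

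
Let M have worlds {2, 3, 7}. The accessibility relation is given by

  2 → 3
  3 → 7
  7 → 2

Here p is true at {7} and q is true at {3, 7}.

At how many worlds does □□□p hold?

2: successors {3}; □□p there: 3:F. ✗
3: successors {7}; □□p there: 7:F. ✗
7: successors {2}; □□p there: 2:T. ✓
Satisfying worlds: {7}.

1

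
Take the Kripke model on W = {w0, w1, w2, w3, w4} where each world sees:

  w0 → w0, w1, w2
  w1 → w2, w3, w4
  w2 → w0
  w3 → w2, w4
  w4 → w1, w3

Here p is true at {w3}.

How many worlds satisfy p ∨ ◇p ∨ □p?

w0: p is F, ◇p ∨ □p is F. ✗
w1: p is F, ◇p ∨ □p is T. ✓
w2: p is F, ◇p ∨ □p is F. ✗
w3: p is T, ◇p ∨ □p is F. ✓
w4: p is F, ◇p ∨ □p is T. ✓
Satisfying worlds: {w1, w3, w4}.

3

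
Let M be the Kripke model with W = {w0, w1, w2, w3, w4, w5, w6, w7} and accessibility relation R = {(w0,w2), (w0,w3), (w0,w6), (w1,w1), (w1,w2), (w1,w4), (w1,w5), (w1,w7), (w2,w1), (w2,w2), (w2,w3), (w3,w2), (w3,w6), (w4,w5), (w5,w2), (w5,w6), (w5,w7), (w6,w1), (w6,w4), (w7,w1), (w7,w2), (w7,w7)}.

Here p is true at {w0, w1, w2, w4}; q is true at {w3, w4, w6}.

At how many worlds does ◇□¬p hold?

2

w0: successors {w2, w3, w6}; □¬p there: w2:F, w3:F, w6:F. ✗
w1: successors {w1, w2, w4, w5, w7}; □¬p there: w1:F, w2:F, w4:T, w5:F, w7:F. ✓
w2: successors {w1, w2, w3}; □¬p there: w1:F, w2:F, w3:F. ✗
w3: successors {w2, w6}; □¬p there: w2:F, w6:F. ✗
w4: successors {w5}; □¬p there: w5:F. ✗
w5: successors {w2, w6, w7}; □¬p there: w2:F, w6:F, w7:F. ✗
w6: successors {w1, w4}; □¬p there: w1:F, w4:T. ✓
w7: successors {w1, w2, w7}; □¬p there: w1:F, w2:F, w7:F. ✗
Satisfying worlds: {w1, w6}.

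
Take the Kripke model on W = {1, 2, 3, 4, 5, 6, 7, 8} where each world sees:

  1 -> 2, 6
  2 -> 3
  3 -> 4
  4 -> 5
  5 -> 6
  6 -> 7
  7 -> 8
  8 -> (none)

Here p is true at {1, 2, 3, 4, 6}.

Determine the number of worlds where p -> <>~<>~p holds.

6

1: p is T, <>~<>~p is T. ✓
2: p is T, <>~<>~p is T. ✓
3: p is T, <>~<>~p is F. ✗
4: p is T, <>~<>~p is T. ✓
5: p is F, <>~<>~p is F. ✓
6: p is T, <>~<>~p is F. ✗
7: p is F, <>~<>~p is T. ✓
8: p is F, <>~<>~p is F. ✓
Satisfying worlds: {1, 2, 4, 5, 7, 8}.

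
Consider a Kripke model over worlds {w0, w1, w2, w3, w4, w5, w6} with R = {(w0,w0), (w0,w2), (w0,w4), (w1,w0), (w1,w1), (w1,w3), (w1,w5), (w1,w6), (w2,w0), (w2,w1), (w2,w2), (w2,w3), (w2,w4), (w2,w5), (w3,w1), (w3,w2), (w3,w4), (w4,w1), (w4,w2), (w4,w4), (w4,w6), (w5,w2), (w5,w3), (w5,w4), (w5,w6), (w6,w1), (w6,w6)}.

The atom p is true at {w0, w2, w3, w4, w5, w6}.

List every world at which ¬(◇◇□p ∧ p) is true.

w0: ◇◇□p ∧ p is T. ✗
w1: ◇◇□p ∧ p is F. ✓
w2: ◇◇□p ∧ p is T. ✗
w3: ◇◇□p ∧ p is T. ✗
w4: ◇◇□p ∧ p is T. ✗
w5: ◇◇□p ∧ p is T. ✗
w6: ◇◇□p ∧ p is T. ✗

{w1}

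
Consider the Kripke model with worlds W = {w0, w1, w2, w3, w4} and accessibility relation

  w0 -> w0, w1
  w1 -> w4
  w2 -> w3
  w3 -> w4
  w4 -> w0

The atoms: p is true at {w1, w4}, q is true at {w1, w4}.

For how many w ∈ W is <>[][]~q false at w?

w0: successors {w0, w1}; [][]~q there: w0:F, w1:T. ✓
w1: successors {w4}; [][]~q there: w4:F. ✗
w2: successors {w3}; [][]~q there: w3:T. ✓
w3: successors {w4}; [][]~q there: w4:F. ✗
w4: successors {w0}; [][]~q there: w0:F. ✗
Satisfying worlds: {w0, w2}.
So <>[][]~q fails at the other 3 worlds.

3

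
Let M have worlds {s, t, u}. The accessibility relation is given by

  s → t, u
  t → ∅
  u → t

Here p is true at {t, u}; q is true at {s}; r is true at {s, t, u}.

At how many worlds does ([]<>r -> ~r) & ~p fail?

s: []<>r -> ~r is T, ~p is T. ✓
t: []<>r -> ~r is F, ~p is F. ✗
u: []<>r -> ~r is T, ~p is F. ✗
Satisfying worlds: {s}.
So ([]<>r -> ~r) & ~p fails at the other 2 worlds.

2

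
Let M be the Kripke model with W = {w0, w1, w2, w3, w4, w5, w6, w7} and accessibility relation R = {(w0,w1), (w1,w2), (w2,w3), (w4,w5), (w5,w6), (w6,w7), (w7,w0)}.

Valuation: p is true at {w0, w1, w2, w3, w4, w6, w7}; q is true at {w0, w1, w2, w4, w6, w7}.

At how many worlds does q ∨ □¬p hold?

7

w0: q is T, □¬p is F. ✓
w1: q is T, □¬p is F. ✓
w2: q is T, □¬p is F. ✓
w3: q is F, □¬p is T. ✓
w4: q is T, □¬p is T. ✓
w5: q is F, □¬p is F. ✗
w6: q is T, □¬p is F. ✓
w7: q is T, □¬p is F. ✓
Satisfying worlds: {w0, w1, w2, w3, w4, w6, w7}.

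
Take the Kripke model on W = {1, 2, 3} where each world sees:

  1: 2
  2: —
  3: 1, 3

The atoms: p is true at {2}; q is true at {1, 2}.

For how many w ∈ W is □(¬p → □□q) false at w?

1

1: successors {2}; ¬p → □□q there: 2:T. ✓
2: no successors, so □(¬p → □□q) holds vacuously. ✓
3: successors {1, 3}; ¬p → □□q there: 1:T, 3:F. ✗
Satisfying worlds: {1, 2}.
So □(¬p → □□q) fails at the other 1 world.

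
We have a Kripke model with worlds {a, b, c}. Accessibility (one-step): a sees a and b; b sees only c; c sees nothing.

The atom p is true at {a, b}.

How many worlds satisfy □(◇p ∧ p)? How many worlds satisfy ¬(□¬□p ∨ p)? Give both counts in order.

1 and 0

For □(◇p ∧ p):
a: successors {a, b}; ◇p ∧ p there: a:T, b:F. ✗
b: successors {c}; ◇p ∧ p there: c:F. ✗
c: no successors, so □(◇p ∧ p) holds vacuously. ✓
— 1 world.
For ¬(□¬□p ∨ p):
a: □¬□p ∨ p is T. ✗
b: □¬□p ∨ p is T. ✗
c: □¬□p ∨ p is T. ✗
— 0 worlds.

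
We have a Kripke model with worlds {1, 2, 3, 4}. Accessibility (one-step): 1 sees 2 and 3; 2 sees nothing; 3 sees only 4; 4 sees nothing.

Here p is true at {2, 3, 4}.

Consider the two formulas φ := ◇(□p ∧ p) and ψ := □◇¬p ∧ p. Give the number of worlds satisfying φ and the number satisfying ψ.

2 and 2

For ◇(□p ∧ p):
1: successors {2, 3}; □p ∧ p there: 2:T, 3:T. ✓
2: no successors, so ◇(□p ∧ p) fails. ✗
3: successors {4}; □p ∧ p there: 4:T. ✓
4: no successors, so ◇(□p ∧ p) fails. ✗
— 2 worlds.
For □◇¬p ∧ p:
1: □◇¬p is F, p is F. ✗
2: □◇¬p is T, p is T. ✓
3: □◇¬p is F, p is T. ✗
4: □◇¬p is T, p is T. ✓
— 2 worlds.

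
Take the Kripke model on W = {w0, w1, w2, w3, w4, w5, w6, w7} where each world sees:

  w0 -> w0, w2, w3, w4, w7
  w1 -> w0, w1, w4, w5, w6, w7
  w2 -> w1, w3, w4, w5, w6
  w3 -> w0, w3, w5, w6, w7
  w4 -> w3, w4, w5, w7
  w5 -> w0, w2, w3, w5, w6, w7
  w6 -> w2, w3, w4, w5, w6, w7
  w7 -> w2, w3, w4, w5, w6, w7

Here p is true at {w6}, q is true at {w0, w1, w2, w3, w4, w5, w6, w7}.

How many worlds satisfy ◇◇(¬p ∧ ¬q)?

w0: successors {w0, w2, w3, w4, w7}; ◇(¬p ∧ ¬q) there: w0:F, w2:F, w3:F, w4:F, w7:F. ✗
w1: successors {w0, w1, w4, w5, w6, w7}; ◇(¬p ∧ ¬q) there: w0:F, w1:F, w4:F, w5:F, w6:F, w7:F. ✗
w2: successors {w1, w3, w4, w5, w6}; ◇(¬p ∧ ¬q) there: w1:F, w3:F, w4:F, w5:F, w6:F. ✗
w3: successors {w0, w3, w5, w6, w7}; ◇(¬p ∧ ¬q) there: w0:F, w3:F, w5:F, w6:F, w7:F. ✗
w4: successors {w3, w4, w5, w7}; ◇(¬p ∧ ¬q) there: w3:F, w4:F, w5:F, w7:F. ✗
w5: successors {w0, w2, w3, w5, w6, w7}; ◇(¬p ∧ ¬q) there: w0:F, w2:F, w3:F, w5:F, w6:F, w7:F. ✗
w6: successors {w2, w3, w4, w5, w6, w7}; ◇(¬p ∧ ¬q) there: w2:F, w3:F, w4:F, w5:F, w6:F, w7:F. ✗
w7: successors {w2, w3, w4, w5, w6, w7}; ◇(¬p ∧ ¬q) there: w2:F, w3:F, w4:F, w5:F, w6:F, w7:F. ✗
Satisfying worlds: ∅.

0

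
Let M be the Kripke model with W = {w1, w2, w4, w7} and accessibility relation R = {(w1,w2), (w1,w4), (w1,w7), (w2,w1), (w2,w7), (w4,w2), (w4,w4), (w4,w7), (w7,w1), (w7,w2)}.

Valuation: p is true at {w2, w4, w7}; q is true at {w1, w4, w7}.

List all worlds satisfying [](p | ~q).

{w1, w4}

w1: successors {w2, w4, w7}; p | ~q there: w2:T, w4:T, w7:T. ✓
w2: successors {w1, w7}; p | ~q there: w1:F, w7:T. ✗
w4: successors {w2, w4, w7}; p | ~q there: w2:T, w4:T, w7:T. ✓
w7: successors {w1, w2}; p | ~q there: w1:F, w2:T. ✗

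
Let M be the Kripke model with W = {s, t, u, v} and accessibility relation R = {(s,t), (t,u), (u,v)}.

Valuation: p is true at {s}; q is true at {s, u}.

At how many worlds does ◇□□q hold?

2

s: successors {t}; □□q there: t:F. ✗
t: successors {u}; □□q there: u:T. ✓
u: successors {v}; □□q there: v:T. ✓
v: no successors, so ◇□□q fails. ✗
Satisfying worlds: {t, u}.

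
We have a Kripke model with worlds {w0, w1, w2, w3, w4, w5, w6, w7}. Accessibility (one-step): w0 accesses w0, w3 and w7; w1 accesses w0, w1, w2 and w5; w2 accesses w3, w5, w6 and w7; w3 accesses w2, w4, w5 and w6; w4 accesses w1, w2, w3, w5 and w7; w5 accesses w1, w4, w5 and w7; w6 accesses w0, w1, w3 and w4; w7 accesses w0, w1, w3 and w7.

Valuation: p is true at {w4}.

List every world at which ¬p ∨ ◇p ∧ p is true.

w0: ¬p is T, ◇p ∧ p is F. ✓
w1: ¬p is T, ◇p ∧ p is F. ✓
w2: ¬p is T, ◇p ∧ p is F. ✓
w3: ¬p is T, ◇p ∧ p is F. ✓
w4: ¬p is F, ◇p ∧ p is F. ✗
w5: ¬p is T, ◇p ∧ p is F. ✓
w6: ¬p is T, ◇p ∧ p is F. ✓
w7: ¬p is T, ◇p ∧ p is F. ✓

{w0, w1, w2, w3, w5, w6, w7}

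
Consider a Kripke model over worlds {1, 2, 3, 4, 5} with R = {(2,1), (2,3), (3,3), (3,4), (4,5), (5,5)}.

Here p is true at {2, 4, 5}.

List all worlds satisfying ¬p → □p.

1: ¬p is T, □p is T. ✓
2: ¬p is F, □p is F. ✓
3: ¬p is T, □p is F. ✗
4: ¬p is F, □p is T. ✓
5: ¬p is F, □p is T. ✓

{1, 2, 4, 5}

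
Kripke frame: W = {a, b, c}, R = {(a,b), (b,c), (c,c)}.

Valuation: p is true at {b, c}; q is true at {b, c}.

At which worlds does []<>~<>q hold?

a: successors {b}; <>~<>q there: b:F. ✗
b: successors {c}; <>~<>q there: c:F. ✗
c: successors {c}; <>~<>q there: c:F. ✗

∅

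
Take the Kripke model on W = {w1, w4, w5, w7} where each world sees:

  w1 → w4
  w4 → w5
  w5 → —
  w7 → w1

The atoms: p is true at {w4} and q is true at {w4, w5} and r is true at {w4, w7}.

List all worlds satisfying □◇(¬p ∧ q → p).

{w5, w7}

w1: successors {w4}; ◇(¬p ∧ q → p) there: w4:F. ✗
w4: successors {w5}; ◇(¬p ∧ q → p) there: w5:F. ✗
w5: no successors, so □◇(¬p ∧ q → p) holds vacuously. ✓
w7: successors {w1}; ◇(¬p ∧ q → p) there: w1:T. ✓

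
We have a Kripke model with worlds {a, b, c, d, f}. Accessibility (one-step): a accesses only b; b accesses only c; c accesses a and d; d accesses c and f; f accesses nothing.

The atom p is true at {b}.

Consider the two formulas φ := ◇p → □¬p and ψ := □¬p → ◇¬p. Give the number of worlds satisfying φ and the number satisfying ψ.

4 and 4

For ◇p → □¬p:
a: ◇p is T, □¬p is F. ✗
b: ◇p is F, □¬p is T. ✓
c: ◇p is F, □¬p is T. ✓
d: ◇p is F, □¬p is T. ✓
f: ◇p is F, □¬p is T. ✓
— 4 worlds.
For □¬p → ◇¬p:
a: □¬p is F, ◇¬p is F. ✓
b: □¬p is T, ◇¬p is T. ✓
c: □¬p is T, ◇¬p is T. ✓
d: □¬p is T, ◇¬p is T. ✓
f: □¬p is T, ◇¬p is F. ✗
— 4 worlds.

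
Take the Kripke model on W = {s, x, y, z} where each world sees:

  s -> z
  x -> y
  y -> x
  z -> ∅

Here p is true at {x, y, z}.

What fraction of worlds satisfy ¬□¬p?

3/4

s: □¬p is F. ✓
x: □¬p is F. ✓
y: □¬p is F. ✓
z: □¬p is T. ✗
That's 3 of 4 worlds, so 3/4.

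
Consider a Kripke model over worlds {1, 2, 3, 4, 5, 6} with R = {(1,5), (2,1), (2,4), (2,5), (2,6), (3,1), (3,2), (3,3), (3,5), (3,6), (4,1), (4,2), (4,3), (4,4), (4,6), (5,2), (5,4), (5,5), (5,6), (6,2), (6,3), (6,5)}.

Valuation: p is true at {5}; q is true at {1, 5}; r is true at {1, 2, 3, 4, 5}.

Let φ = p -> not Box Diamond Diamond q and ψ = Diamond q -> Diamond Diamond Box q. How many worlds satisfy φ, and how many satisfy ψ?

For p -> not Box Diamond Diamond q:
1: p is F, not Box Diamond Diamond q is F. ✓
2: p is F, not Box Diamond Diamond q is F. ✓
3: p is F, not Box Diamond Diamond q is F. ✓
4: p is F, not Box Diamond Diamond q is F. ✓
5: p is T, not Box Diamond Diamond q is F. ✗
6: p is F, not Box Diamond Diamond q is F. ✓
— 5 worlds.
For Diamond q -> Diamond Diamond Box q:
1: Diamond q is T, Diamond Diamond Box q is F. ✗
2: Diamond q is T, Diamond Diamond Box q is T. ✓
3: Diamond q is T, Diamond Diamond Box q is T. ✓
4: Diamond q is T, Diamond Diamond Box q is T. ✓
5: Diamond q is T, Diamond Diamond Box q is T. ✓
6: Diamond q is T, Diamond Diamond Box q is T. ✓
— 5 worlds.

5 and 5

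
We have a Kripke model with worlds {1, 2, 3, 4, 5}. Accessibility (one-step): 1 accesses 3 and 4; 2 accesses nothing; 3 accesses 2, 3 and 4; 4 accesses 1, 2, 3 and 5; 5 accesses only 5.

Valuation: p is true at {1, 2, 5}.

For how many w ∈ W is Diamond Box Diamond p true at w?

1: successors {3, 4}; Box Diamond p there: 3:F, 4:F. ✗
2: no successors, so Diamond Box Diamond p fails. ✗
3: successors {2, 3, 4}; Box Diamond p there: 2:T, 3:F, 4:F. ✓
4: successors {1, 2, 3, 5}; Box Diamond p there: 1:T, 2:T, 3:F, 5:T. ✓
5: successors {5}; Box Diamond p there: 5:T. ✓
Satisfying worlds: {3, 4, 5}.

3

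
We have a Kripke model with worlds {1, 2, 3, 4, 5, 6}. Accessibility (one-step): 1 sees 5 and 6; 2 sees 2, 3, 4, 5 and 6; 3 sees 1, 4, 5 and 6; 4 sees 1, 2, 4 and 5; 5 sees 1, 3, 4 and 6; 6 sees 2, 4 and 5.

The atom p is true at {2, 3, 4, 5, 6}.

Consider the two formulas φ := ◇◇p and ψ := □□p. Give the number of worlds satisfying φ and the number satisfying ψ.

For ◇◇p:
1: successors {5, 6}; ◇p there: 5:T, 6:T. ✓
2: successors {2, 3, 4, 5, 6}; ◇p there: 2:T, 3:T, 4:T, 5:T, 6:T. ✓
3: successors {1, 4, 5, 6}; ◇p there: 1:T, 4:T, 5:T, 6:T. ✓
4: successors {1, 2, 4, 5}; ◇p there: 1:T, 2:T, 4:T, 5:T. ✓
5: successors {1, 3, 4, 6}; ◇p there: 1:T, 3:T, 4:T, 6:T. ✓
6: successors {2, 4, 5}; ◇p there: 2:T, 4:T, 5:T. ✓
— 6 worlds.
For □□p:
1: successors {5, 6}; □p there: 5:F, 6:T. ✗
2: successors {2, 3, 4, 5, 6}; □p there: 2:T, 3:F, 4:F, 5:F, 6:T. ✗
3: successors {1, 4, 5, 6}; □p there: 1:T, 4:F, 5:F, 6:T. ✗
4: successors {1, 2, 4, 5}; □p there: 1:T, 2:T, 4:F, 5:F. ✗
5: successors {1, 3, 4, 6}; □p there: 1:T, 3:F, 4:F, 6:T. ✗
6: successors {2, 4, 5}; □p there: 2:T, 4:F, 5:F. ✗
— 0 worlds.

6 and 0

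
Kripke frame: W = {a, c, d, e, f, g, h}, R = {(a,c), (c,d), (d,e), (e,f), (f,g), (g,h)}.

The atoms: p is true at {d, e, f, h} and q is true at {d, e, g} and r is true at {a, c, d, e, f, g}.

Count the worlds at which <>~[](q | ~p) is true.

2

a: successors {c}; ~[](q | ~p) there: c:F. ✗
c: successors {d}; ~[](q | ~p) there: d:F. ✗
d: successors {e}; ~[](q | ~p) there: e:T. ✓
e: successors {f}; ~[](q | ~p) there: f:F. ✗
f: successors {g}; ~[](q | ~p) there: g:T. ✓
g: successors {h}; ~[](q | ~p) there: h:F. ✗
h: no successors, so <>~[](q | ~p) fails. ✗
Satisfying worlds: {d, f}.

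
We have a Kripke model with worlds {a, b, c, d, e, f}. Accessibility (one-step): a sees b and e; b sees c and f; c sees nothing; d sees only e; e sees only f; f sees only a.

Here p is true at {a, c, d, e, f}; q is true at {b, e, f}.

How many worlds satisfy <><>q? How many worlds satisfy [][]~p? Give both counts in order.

For <><>q:
a: successors {b, e}; <>q there: b:T, e:T. ✓
b: successors {c, f}; <>q there: c:F, f:F. ✗
c: no successors, so <><>q fails. ✗
d: successors {e}; <>q there: e:T. ✓
e: successors {f}; <>q there: f:F. ✗
f: successors {a}; <>q there: a:T. ✓
— 3 worlds.
For [][]~p:
a: successors {b, e}; []~p there: b:F, e:F. ✗
b: successors {c, f}; []~p there: c:T, f:F. ✗
c: no successors, so [][]~p holds vacuously. ✓
d: successors {e}; []~p there: e:F. ✗
e: successors {f}; []~p there: f:F. ✗
f: successors {a}; []~p there: a:F. ✗
— 1 world.

3 and 1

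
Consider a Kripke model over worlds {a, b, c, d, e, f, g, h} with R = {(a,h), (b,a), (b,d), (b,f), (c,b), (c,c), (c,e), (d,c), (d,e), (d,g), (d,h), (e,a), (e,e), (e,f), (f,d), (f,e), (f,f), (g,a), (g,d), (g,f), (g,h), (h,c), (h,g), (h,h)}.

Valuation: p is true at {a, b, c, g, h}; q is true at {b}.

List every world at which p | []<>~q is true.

{a, b, c, d, e, f, g, h}

a: p is T, []<>~q is T. ✓
b: p is T, []<>~q is T. ✓
c: p is T, []<>~q is T. ✓
d: p is F, []<>~q is T. ✓
e: p is F, []<>~q is T. ✓
f: p is F, []<>~q is T. ✓
g: p is T, []<>~q is T. ✓
h: p is T, []<>~q is T. ✓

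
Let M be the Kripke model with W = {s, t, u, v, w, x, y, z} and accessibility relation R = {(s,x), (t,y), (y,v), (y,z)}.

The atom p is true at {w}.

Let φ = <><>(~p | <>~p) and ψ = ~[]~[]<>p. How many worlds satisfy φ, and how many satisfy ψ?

1 and 2

For <><>(~p | <>~p):
s: successors {x}; <>(~p | <>~p) there: x:F. ✗
t: successors {y}; <>(~p | <>~p) there: y:T. ✓
u: no successors, so <><>(~p | <>~p) fails. ✗
v: no successors, so <><>(~p | <>~p) fails. ✗
w: no successors, so <><>(~p | <>~p) fails. ✗
x: no successors, so <><>(~p | <>~p) fails. ✗
y: successors {v, z}; <>(~p | <>~p) there: v:F, z:F. ✗
z: no successors, so <><>(~p | <>~p) fails. ✗
— 1 world.
For ~[]~[]<>p:
s: []~[]<>p is F. ✓
t: []~[]<>p is T. ✗
u: []~[]<>p is T. ✗
v: []~[]<>p is T. ✗
w: []~[]<>p is T. ✗
x: []~[]<>p is T. ✗
y: []~[]<>p is F. ✓
z: []~[]<>p is T. ✗
— 2 worlds.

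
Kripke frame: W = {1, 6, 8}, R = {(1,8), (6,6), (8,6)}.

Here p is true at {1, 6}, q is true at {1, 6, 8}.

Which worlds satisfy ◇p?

{6, 8}

1: successors {8}; p there: 8:F. ✗
6: successors {6}; p there: 6:T. ✓
8: successors {6}; p there: 6:T. ✓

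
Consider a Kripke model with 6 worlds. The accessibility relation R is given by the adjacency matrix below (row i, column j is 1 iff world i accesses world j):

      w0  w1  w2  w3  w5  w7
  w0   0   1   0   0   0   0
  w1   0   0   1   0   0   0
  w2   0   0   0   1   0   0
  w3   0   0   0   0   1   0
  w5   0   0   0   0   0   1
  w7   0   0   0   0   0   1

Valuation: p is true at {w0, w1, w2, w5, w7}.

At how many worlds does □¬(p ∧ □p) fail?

w0: successors {w1}; ¬(p ∧ □p) there: w1:F. ✗
w1: successors {w2}; ¬(p ∧ □p) there: w2:T. ✓
w2: successors {w3}; ¬(p ∧ □p) there: w3:T. ✓
w3: successors {w5}; ¬(p ∧ □p) there: w5:F. ✗
w5: successors {w7}; ¬(p ∧ □p) there: w7:F. ✗
w7: successors {w7}; ¬(p ∧ □p) there: w7:F. ✗
Satisfying worlds: {w1, w2}.
So □¬(p ∧ □p) fails at the other 4 worlds.

4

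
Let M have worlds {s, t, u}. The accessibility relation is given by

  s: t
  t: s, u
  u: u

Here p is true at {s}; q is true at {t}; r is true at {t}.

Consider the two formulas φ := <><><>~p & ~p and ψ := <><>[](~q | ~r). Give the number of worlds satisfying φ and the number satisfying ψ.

For <><><>~p & ~p:
s: <><><>~p is T, ~p is F. ✗
t: <><><>~p is T, ~p is T. ✓
u: <><><>~p is T, ~p is T. ✓
— 2 worlds.
For <><>[](~q | ~r):
s: successors {t}; <>[](~q | ~r) there: t:T. ✓
t: successors {s, u}; <>[](~q | ~r) there: s:T, u:T. ✓
u: successors {u}; <>[](~q | ~r) there: u:T. ✓
— 3 worlds.

2 and 3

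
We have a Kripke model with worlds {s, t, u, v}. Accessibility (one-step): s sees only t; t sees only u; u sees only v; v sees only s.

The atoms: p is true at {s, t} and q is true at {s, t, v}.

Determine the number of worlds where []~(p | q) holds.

1

s: successors {t}; ~(p | q) there: t:F. ✗
t: successors {u}; ~(p | q) there: u:T. ✓
u: successors {v}; ~(p | q) there: v:F. ✗
v: successors {s}; ~(p | q) there: s:F. ✗
Satisfying worlds: {t}.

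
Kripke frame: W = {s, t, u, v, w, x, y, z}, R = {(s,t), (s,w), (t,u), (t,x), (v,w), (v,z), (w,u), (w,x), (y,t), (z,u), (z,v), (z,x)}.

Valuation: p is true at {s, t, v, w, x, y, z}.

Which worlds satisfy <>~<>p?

{t, w, z}

s: successors {t, w}; ~<>p there: t:F, w:F. ✗
t: successors {u, x}; ~<>p there: u:T, x:T. ✓
u: no successors, so <>~<>p fails. ✗
v: successors {w, z}; ~<>p there: w:F, z:F. ✗
w: successors {u, x}; ~<>p there: u:T, x:T. ✓
x: no successors, so <>~<>p fails. ✗
y: successors {t}; ~<>p there: t:F. ✗
z: successors {u, v, x}; ~<>p there: u:T, v:F, x:T. ✓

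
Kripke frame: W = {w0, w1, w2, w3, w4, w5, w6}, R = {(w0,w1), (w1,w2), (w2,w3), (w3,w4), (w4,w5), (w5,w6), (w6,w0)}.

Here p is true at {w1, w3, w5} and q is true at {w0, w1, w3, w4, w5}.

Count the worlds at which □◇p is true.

w0: successors {w1}; ◇p there: w1:F. ✗
w1: successors {w2}; ◇p there: w2:T. ✓
w2: successors {w3}; ◇p there: w3:F. ✗
w3: successors {w4}; ◇p there: w4:T. ✓
w4: successors {w5}; ◇p there: w5:F. ✗
w5: successors {w6}; ◇p there: w6:F. ✗
w6: successors {w0}; ◇p there: w0:T. ✓
Satisfying worlds: {w1, w3, w6}.

3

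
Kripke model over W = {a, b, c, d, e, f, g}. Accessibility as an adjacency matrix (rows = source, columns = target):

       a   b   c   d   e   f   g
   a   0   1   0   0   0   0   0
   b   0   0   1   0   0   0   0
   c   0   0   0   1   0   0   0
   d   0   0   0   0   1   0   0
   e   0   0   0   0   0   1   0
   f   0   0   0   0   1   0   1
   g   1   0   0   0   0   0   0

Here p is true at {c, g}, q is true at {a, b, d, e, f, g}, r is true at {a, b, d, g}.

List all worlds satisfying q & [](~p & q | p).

a: q is T, [](~p & q | p) is T. ✓
b: q is T, [](~p & q | p) is T. ✓
c: q is F, [](~p & q | p) is T. ✗
d: q is T, [](~p & q | p) is T. ✓
e: q is T, [](~p & q | p) is T. ✓
f: q is T, [](~p & q | p) is T. ✓
g: q is T, [](~p & q | p) is T. ✓

{a, b, d, e, f, g}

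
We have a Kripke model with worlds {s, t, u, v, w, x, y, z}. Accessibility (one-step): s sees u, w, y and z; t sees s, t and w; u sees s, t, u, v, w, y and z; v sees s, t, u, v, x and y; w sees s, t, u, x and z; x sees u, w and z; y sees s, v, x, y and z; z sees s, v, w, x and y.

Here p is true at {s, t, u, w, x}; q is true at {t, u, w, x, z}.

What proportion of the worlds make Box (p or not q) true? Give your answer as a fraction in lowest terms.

s: successors {u, w, y, z}; p or not q there: u:T, w:T, y:T, z:F. ✗
t: successors {s, t, w}; p or not q there: s:T, t:T, w:T. ✓
u: successors {s, t, u, v, w, y, z}; p or not q there: s:T, t:T, u:T, v:T, w:T, y:T, z:F. ✗
v: successors {s, t, u, v, x, y}; p or not q there: s:T, t:T, u:T, v:T, x:T, y:T. ✓
w: successors {s, t, u, x, z}; p or not q there: s:T, t:T, u:T, x:T, z:F. ✗
x: successors {u, w, z}; p or not q there: u:T, w:T, z:F. ✗
y: successors {s, v, x, y, z}; p or not q there: s:T, v:T, x:T, y:T, z:F. ✗
z: successors {s, v, w, x, y}; p or not q there: s:T, v:T, w:T, x:T, y:T. ✓
That's 3 of 8 worlds, so 3/8.

3/8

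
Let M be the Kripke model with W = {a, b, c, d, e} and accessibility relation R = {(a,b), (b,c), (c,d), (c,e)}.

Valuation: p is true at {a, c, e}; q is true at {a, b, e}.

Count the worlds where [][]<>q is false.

1

a: successors {b}; []<>q there: b:T. ✓
b: successors {c}; []<>q there: c:F. ✗
c: successors {d, e}; []<>q there: d:T, e:T. ✓
d: no successors, so [][]<>q holds vacuously. ✓
e: no successors, so [][]<>q holds vacuously. ✓
Satisfying worlds: {a, c, d, e}.
So [][]<>q fails at the other 1 world.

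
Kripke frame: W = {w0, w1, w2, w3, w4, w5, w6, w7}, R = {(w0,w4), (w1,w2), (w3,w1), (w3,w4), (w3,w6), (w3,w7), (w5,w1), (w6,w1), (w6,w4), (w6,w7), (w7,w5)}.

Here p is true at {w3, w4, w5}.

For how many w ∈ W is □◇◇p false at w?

6

w0: successors {w4}; ◇◇p there: w4:F. ✗
w1: successors {w2}; ◇◇p there: w2:F. ✗
w2: no successors, so □◇◇p holds vacuously. ✓
w3: successors {w1, w4, w6, w7}; ◇◇p there: w1:F, w4:F, w6:T, w7:F. ✗
w4: no successors, so □◇◇p holds vacuously. ✓
w5: successors {w1}; ◇◇p there: w1:F. ✗
w6: successors {w1, w4, w7}; ◇◇p there: w1:F, w4:F, w7:F. ✗
w7: successors {w5}; ◇◇p there: w5:F. ✗
Satisfying worlds: {w2, w4}.
So □◇◇p fails at the other 6 worlds.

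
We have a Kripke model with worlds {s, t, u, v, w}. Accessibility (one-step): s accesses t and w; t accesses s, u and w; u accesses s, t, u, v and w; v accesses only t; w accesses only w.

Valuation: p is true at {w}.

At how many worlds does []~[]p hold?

s: successors {t, w}; ~[]p there: t:T, w:F. ✗
t: successors {s, u, w}; ~[]p there: s:T, u:T, w:F. ✗
u: successors {s, t, u, v, w}; ~[]p there: s:T, t:T, u:T, v:T, w:F. ✗
v: successors {t}; ~[]p there: t:T. ✓
w: successors {w}; ~[]p there: w:F. ✗
Satisfying worlds: {v}.

1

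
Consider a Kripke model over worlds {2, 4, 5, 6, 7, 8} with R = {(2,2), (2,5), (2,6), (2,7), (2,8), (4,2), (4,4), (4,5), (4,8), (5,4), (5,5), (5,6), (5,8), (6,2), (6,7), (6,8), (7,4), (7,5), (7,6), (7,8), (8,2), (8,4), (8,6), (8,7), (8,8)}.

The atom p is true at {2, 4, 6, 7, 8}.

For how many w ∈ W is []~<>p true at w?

2: successors {2, 5, 6, 7, 8}; ~<>p there: 2:F, 5:F, 6:F, 7:F, 8:F. ✗
4: successors {2, 4, 5, 8}; ~<>p there: 2:F, 4:F, 5:F, 8:F. ✗
5: successors {4, 5, 6, 8}; ~<>p there: 4:F, 5:F, 6:F, 8:F. ✗
6: successors {2, 7, 8}; ~<>p there: 2:F, 7:F, 8:F. ✗
7: successors {4, 5, 6, 8}; ~<>p there: 4:F, 5:F, 6:F, 8:F. ✗
8: successors {2, 4, 6, 7, 8}; ~<>p there: 2:F, 4:F, 6:F, 7:F, 8:F. ✗
Satisfying worlds: ∅.

0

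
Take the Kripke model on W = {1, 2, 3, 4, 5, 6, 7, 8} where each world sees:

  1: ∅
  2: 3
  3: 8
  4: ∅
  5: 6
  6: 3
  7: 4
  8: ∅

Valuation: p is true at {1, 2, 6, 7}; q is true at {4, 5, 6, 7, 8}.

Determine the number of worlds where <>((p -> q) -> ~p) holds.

1: no successors, so <>((p -> q) -> ~p) fails. ✗
2: successors {3}; (p -> q) -> ~p there: 3:T. ✓
3: successors {8}; (p -> q) -> ~p there: 8:T. ✓
4: no successors, so <>((p -> q) -> ~p) fails. ✗
5: successors {6}; (p -> q) -> ~p there: 6:F. ✗
6: successors {3}; (p -> q) -> ~p there: 3:T. ✓
7: successors {4}; (p -> q) -> ~p there: 4:T. ✓
8: no successors, so <>((p -> q) -> ~p) fails. ✗
Satisfying worlds: {2, 3, 6, 7}.

4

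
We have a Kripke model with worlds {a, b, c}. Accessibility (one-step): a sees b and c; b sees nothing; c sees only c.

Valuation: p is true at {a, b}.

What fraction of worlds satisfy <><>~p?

2/3

a: successors {b, c}; <>~p there: b:F, c:T. ✓
b: no successors, so <><>~p fails. ✗
c: successors {c}; <>~p there: c:T. ✓
That's 2 of 3 worlds, so 2/3.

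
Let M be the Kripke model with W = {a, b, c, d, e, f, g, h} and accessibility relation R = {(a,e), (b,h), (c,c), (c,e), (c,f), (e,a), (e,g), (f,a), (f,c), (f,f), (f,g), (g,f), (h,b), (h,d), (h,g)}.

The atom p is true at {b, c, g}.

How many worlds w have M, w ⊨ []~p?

4

a: successors {e}; ~p there: e:T. ✓
b: successors {h}; ~p there: h:T. ✓
c: successors {c, e, f}; ~p there: c:F, e:T, f:T. ✗
d: no successors, so []~p holds vacuously. ✓
e: successors {a, g}; ~p there: a:T, g:F. ✗
f: successors {a, c, f, g}; ~p there: a:T, c:F, f:T, g:F. ✗
g: successors {f}; ~p there: f:T. ✓
h: successors {b, d, g}; ~p there: b:F, d:T, g:F. ✗
Satisfying worlds: {a, b, d, g}.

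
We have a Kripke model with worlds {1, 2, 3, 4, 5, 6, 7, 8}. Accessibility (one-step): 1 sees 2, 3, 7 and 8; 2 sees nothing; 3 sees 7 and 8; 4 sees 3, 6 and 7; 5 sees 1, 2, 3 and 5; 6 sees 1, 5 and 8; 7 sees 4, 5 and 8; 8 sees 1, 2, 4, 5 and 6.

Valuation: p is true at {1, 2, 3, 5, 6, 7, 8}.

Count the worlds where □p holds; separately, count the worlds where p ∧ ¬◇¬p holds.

For □p:
1: successors {2, 3, 7, 8}; p there: 2:T, 3:T, 7:T, 8:T. ✓
2: no successors, so □p holds vacuously. ✓
3: successors {7, 8}; p there: 7:T, 8:T. ✓
4: successors {3, 6, 7}; p there: 3:T, 6:T, 7:T. ✓
5: successors {1, 2, 3, 5}; p there: 1:T, 2:T, 3:T, 5:T. ✓
6: successors {1, 5, 8}; p there: 1:T, 5:T, 8:T. ✓
7: successors {4, 5, 8}; p there: 4:F, 5:T, 8:T. ✗
8: successors {1, 2, 4, 5, 6}; p there: 1:T, 2:T, 4:F, 5:T, 6:T. ✗
— 6 worlds.
For p ∧ ¬◇¬p:
1: p is T, ¬◇¬p is T. ✓
2: p is T, ¬◇¬p is T. ✓
3: p is T, ¬◇¬p is T. ✓
4: p is F, ¬◇¬p is T. ✗
5: p is T, ¬◇¬p is T. ✓
6: p is T, ¬◇¬p is T. ✓
7: p is T, ¬◇¬p is F. ✗
8: p is T, ¬◇¬p is F. ✗
— 5 worlds.

6 and 5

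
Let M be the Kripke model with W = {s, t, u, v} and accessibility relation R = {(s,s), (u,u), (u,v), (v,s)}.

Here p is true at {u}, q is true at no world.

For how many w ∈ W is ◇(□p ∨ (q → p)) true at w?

3

s: successors {s}; □p ∨ (q → p) there: s:T. ✓
t: no successors, so ◇(□p ∨ (q → p)) fails. ✗
u: successors {u, v}; □p ∨ (q → p) there: u:T, v:T. ✓
v: successors {s}; □p ∨ (q → p) there: s:T. ✓
Satisfying worlds: {s, u, v}.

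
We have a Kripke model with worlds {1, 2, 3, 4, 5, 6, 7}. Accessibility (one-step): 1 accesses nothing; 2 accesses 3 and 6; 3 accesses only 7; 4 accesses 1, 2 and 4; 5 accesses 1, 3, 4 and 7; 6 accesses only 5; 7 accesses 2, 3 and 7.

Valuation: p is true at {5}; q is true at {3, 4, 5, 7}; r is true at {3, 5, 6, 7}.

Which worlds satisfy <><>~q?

1: no successors, so <><>~q fails. ✗
2: successors {3, 6}; <>~q there: 3:F, 6:F. ✗
3: successors {7}; <>~q there: 7:T. ✓
4: successors {1, 2, 4}; <>~q there: 1:F, 2:T, 4:T. ✓
5: successors {1, 3, 4, 7}; <>~q there: 1:F, 3:F, 4:T, 7:T. ✓
6: successors {5}; <>~q there: 5:T. ✓
7: successors {2, 3, 7}; <>~q there: 2:T, 3:F, 7:T. ✓

{3, 4, 5, 6, 7}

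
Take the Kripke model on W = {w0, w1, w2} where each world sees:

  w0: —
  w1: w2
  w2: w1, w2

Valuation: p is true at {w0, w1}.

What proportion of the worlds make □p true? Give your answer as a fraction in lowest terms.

w0: no successors, so □p holds vacuously. ✓
w1: successors {w2}; p there: w2:F. ✗
w2: successors {w1, w2}; p there: w1:T, w2:F. ✗
That's 1 of 3 worlds, so 1/3.

1/3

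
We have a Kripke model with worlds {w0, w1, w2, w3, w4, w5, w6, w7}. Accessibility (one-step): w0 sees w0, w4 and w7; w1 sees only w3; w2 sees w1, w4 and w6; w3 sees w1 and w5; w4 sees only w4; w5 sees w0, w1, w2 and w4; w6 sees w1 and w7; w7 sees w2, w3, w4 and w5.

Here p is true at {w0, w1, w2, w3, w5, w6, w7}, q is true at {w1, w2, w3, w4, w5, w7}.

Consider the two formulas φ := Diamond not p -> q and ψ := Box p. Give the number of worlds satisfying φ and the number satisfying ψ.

7 and 3

For Diamond not p -> q:
w0: Diamond not p is T, q is F. ✗
w1: Diamond not p is F, q is T. ✓
w2: Diamond not p is T, q is T. ✓
w3: Diamond not p is F, q is T. ✓
w4: Diamond not p is T, q is T. ✓
w5: Diamond not p is T, q is T. ✓
w6: Diamond not p is F, q is F. ✓
w7: Diamond not p is T, q is T. ✓
— 7 worlds.
For Box p:
w0: successors {w0, w4, w7}; p there: w0:T, w4:F, w7:T. ✗
w1: successors {w3}; p there: w3:T. ✓
w2: successors {w1, w4, w6}; p there: w1:T, w4:F, w6:T. ✗
w3: successors {w1, w5}; p there: w1:T, w5:T. ✓
w4: successors {w4}; p there: w4:F. ✗
w5: successors {w0, w1, w2, w4}; p there: w0:T, w1:T, w2:T, w4:F. ✗
w6: successors {w1, w7}; p there: w1:T, w7:T. ✓
w7: successors {w2, w3, w4, w5}; p there: w2:T, w3:T, w4:F, w5:T. ✗
— 3 worlds.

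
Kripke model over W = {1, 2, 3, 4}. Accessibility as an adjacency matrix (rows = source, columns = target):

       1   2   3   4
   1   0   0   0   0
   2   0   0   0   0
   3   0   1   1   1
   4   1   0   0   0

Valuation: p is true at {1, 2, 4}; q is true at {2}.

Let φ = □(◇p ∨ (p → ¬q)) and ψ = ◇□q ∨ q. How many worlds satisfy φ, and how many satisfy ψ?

For □(◇p ∨ (p → ¬q)):
1: no successors, so □(◇p ∨ (p → ¬q)) holds vacuously. ✓
2: no successors, so □(◇p ∨ (p → ¬q)) holds vacuously. ✓
3: successors {2, 3, 4}; ◇p ∨ (p → ¬q) there: 2:F, 3:T, 4:T. ✗
4: successors {1}; ◇p ∨ (p → ¬q) there: 1:T. ✓
— 3 worlds.
For ◇□q ∨ q:
1: ◇□q is F, q is F. ✗
2: ◇□q is F, q is T. ✓
3: ◇□q is T, q is F. ✓
4: ◇□q is T, q is F. ✓
— 3 worlds.

3 and 3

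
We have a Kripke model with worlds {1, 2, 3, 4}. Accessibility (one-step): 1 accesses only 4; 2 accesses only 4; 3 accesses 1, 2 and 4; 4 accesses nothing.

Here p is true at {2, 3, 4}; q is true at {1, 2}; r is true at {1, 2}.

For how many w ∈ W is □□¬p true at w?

1: successors {4}; □¬p there: 4:T. ✓
2: successors {4}; □¬p there: 4:T. ✓
3: successors {1, 2, 4}; □¬p there: 1:F, 2:F, 4:T. ✗
4: no successors, so □□¬p holds vacuously. ✓
Satisfying worlds: {1, 2, 4}.

3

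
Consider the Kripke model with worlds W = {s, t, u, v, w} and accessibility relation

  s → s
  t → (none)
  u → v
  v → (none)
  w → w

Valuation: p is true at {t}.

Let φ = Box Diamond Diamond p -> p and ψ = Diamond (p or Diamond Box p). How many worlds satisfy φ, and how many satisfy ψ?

For Box Diamond Diamond p -> p:
s: Box Diamond Diamond p is F, p is F. ✓
t: Box Diamond Diamond p is T, p is T. ✓
u: Box Diamond Diamond p is F, p is F. ✓
v: Box Diamond Diamond p is T, p is F. ✗
w: Box Diamond Diamond p is F, p is F. ✓
— 4 worlds.
For Diamond (p or Diamond Box p):
s: successors {s}; p or Diamond Box p there: s:F. ✗
t: no successors, so Diamond (p or Diamond Box p) fails. ✗
u: successors {v}; p or Diamond Box p there: v:F. ✗
v: no successors, so Diamond (p or Diamond Box p) fails. ✗
w: successors {w}; p or Diamond Box p there: w:F. ✗
— 0 worlds.

4 and 0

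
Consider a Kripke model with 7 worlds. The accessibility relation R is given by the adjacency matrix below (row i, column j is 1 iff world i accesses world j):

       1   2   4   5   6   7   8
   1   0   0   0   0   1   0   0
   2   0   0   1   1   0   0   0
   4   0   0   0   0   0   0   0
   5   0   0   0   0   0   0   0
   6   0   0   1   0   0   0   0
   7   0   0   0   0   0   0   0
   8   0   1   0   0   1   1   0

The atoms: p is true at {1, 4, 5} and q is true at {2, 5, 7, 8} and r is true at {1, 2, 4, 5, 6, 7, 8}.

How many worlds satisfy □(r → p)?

5

1: successors {6}; r → p there: 6:F. ✗
2: successors {4, 5}; r → p there: 4:T, 5:T. ✓
4: no successors, so □(r → p) holds vacuously. ✓
5: no successors, so □(r → p) holds vacuously. ✓
6: successors {4}; r → p there: 4:T. ✓
7: no successors, so □(r → p) holds vacuously. ✓
8: successors {2, 6, 7}; r → p there: 2:F, 6:F, 7:F. ✗
Satisfying worlds: {2, 4, 5, 6, 7}.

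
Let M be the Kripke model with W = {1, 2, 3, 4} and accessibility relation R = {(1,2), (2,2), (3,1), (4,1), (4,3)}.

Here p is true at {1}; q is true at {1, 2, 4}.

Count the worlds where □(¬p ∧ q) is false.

1: successors {2}; ¬p ∧ q there: 2:T. ✓
2: successors {2}; ¬p ∧ q there: 2:T. ✓
3: successors {1}; ¬p ∧ q there: 1:F. ✗
4: successors {1, 3}; ¬p ∧ q there: 1:F, 3:F. ✗
Satisfying worlds: {1, 2}.
So □(¬p ∧ q) fails at the other 2 worlds.

2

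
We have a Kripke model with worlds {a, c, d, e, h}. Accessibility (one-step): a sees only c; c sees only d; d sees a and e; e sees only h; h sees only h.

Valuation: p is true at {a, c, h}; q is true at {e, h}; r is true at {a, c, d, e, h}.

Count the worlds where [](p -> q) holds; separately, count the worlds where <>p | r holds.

3 and 5

For [](p -> q):
a: successors {c}; p -> q there: c:F. ✗
c: successors {d}; p -> q there: d:T. ✓
d: successors {a, e}; p -> q there: a:F, e:T. ✗
e: successors {h}; p -> q there: h:T. ✓
h: successors {h}; p -> q there: h:T. ✓
— 3 worlds.
For <>p | r:
a: <>p is T, r is T. ✓
c: <>p is F, r is T. ✓
d: <>p is T, r is T. ✓
e: <>p is T, r is T. ✓
h: <>p is T, r is T. ✓
— 5 worlds.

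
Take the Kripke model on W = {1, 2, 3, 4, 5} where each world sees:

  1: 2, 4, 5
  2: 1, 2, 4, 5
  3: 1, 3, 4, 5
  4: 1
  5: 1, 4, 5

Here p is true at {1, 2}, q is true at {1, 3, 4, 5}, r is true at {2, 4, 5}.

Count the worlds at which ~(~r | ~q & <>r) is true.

2

1: ~r | ~q & <>r is T. ✗
2: ~r | ~q & <>r is T. ✗
3: ~r | ~q & <>r is T. ✗
4: ~r | ~q & <>r is F. ✓
5: ~r | ~q & <>r is F. ✓
Satisfying worlds: {4, 5}.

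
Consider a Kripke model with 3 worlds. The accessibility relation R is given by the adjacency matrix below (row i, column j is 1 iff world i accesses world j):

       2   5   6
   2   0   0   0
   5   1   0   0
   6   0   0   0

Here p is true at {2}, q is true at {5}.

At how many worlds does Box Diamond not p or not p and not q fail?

1

2: Box Diamond not p is T, not p and not q is F. ✓
5: Box Diamond not p is F, not p and not q is F. ✗
6: Box Diamond not p is T, not p and not q is T. ✓
Satisfying worlds: {2, 6}.
So Box Diamond not p or not p and not q fails at the other 1 world.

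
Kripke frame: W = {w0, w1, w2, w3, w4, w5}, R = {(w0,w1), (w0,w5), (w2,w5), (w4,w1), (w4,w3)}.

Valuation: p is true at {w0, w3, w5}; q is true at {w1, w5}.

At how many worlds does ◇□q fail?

w0: successors {w1, w5}; □q there: w1:T, w5:T. ✓
w1: no successors, so ◇□q fails. ✗
w2: successors {w5}; □q there: w5:T. ✓
w3: no successors, so ◇□q fails. ✗
w4: successors {w1, w3}; □q there: w1:T, w3:T. ✓
w5: no successors, so ◇□q fails. ✗
Satisfying worlds: {w0, w2, w4}.
So ◇□q fails at the other 3 worlds.

3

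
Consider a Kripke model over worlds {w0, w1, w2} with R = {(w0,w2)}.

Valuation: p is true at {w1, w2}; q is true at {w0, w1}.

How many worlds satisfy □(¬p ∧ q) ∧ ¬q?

w0: □(¬p ∧ q) is F, ¬q is F. ✗
w1: □(¬p ∧ q) is T, ¬q is F. ✗
w2: □(¬p ∧ q) is T, ¬q is T. ✓
Satisfying worlds: {w2}.

1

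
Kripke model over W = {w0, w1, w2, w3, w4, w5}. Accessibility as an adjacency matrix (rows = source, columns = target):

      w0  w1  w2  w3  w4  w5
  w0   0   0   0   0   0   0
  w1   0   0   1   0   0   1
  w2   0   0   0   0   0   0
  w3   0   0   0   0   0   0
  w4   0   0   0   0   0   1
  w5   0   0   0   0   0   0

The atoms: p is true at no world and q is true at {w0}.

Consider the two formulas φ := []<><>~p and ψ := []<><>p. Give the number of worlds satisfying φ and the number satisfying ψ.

4 and 4

For []<><>~p:
w0: no successors, so []<><>~p holds vacuously. ✓
w1: successors {w2, w5}; <><>~p there: w2:F, w5:F. ✗
w2: no successors, so []<><>~p holds vacuously. ✓
w3: no successors, so []<><>~p holds vacuously. ✓
w4: successors {w5}; <><>~p there: w5:F. ✗
w5: no successors, so []<><>~p holds vacuously. ✓
— 4 worlds.
For []<><>p:
w0: no successors, so []<><>p holds vacuously. ✓
w1: successors {w2, w5}; <><>p there: w2:F, w5:F. ✗
w2: no successors, so []<><>p holds vacuously. ✓
w3: no successors, so []<><>p holds vacuously. ✓
w4: successors {w5}; <><>p there: w5:F. ✗
w5: no successors, so []<><>p holds vacuously. ✓
— 4 worlds.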